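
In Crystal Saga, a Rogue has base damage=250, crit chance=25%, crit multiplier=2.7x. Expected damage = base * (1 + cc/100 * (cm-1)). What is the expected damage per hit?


E[dmg] = base * (1 + crit_chance * (crit_mult - 1))
cc as decimal = 25/100 = 0.25
cm - 1 = 2.7 - 1 = 1.7
Bonus factor = 0.25 * 1.7 = 0.425
Total multiplier = 1 + 0.425 = 1.425
Expected damage = 250 * 1.425 = 356.25

356.25 damage


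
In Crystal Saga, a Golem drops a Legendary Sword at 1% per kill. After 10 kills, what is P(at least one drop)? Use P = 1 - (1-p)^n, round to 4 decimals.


P(at least one) = 1 - P(none) = 1 - (1-p)^n
p = 1/100 = 0.01
1 - p = 0.99
(1 - p)^10 = 0.99^10 = 0.904382
P(at least one) = 1 - 0.904382 = 0.0956

0.0956


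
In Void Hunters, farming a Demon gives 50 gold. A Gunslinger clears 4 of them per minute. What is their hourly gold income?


Gold per minute = 50 * 4 = 200
Gold per hour = 200 * 60 = 12000

12000 gold/hour


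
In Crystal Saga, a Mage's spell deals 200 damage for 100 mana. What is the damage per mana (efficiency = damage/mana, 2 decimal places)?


Efficiency = damage / mana
= 200 / 100
= 2.00

2.00 dmg/mana


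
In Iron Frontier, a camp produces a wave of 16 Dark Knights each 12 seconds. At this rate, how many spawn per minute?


Spawns per minute = count * (60 / interval)
= 16 * (60 / 12)
= 16 * 5.0
= 80.0

80.0 per minute


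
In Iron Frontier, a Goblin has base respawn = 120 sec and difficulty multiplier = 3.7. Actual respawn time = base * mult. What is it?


Respawn time = base * multiplier
= 120 * 3.7
= 444.0 seconds

444.0 seconds


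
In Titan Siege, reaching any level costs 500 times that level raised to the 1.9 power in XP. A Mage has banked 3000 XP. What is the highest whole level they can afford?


XP = 500 * level^1.9, so level = (XP / 500)^(1/1.9)
= (3000 / 500)^(1/1.9)
= 6.0^0.5263
= 2.5678
Floor: level = 2

level 2


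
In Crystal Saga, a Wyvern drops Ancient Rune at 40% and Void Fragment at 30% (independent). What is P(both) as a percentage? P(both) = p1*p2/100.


For independent events, P(both) = P(A) * P(B)
= 40% * 30%
= 1200 / 100 %
= 12.0%

12.0%


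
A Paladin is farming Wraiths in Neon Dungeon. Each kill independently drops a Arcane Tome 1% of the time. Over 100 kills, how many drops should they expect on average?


Expected drops = kills * (drop_rate / 100)
= 100 * (1 / 100)
= 100 * 0.01
= 1.0

1.0 drops


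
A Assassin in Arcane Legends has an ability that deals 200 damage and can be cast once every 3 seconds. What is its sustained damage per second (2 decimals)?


DPS = damage / cooldown
= 200 / 3
= 66.67

66.67 DPS


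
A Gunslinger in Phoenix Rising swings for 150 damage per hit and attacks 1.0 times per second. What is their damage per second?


DPS = damage * attack_speed
= 150 * 1.0
= 150.0

150.0 DPS


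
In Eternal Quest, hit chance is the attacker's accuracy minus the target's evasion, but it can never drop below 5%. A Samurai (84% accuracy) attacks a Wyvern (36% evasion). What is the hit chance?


accuracy - evasion = 84 - 36 = 48
Apply floor: max(48, 5) = 48
Hit chance = 48%

48%


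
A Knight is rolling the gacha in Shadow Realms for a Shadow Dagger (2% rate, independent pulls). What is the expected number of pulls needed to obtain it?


Expected pulls for a geometric distribution = 1/p = 100 / rate%
= 100 / 2
= 50.0

50.0 pulls


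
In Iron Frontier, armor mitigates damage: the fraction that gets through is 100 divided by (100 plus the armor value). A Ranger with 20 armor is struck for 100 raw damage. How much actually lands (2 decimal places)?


actual = 100 * 100 / (100 + 20)
= 100 * 100 / 120
= 10000 / 120
= 83.33

83.33 damage


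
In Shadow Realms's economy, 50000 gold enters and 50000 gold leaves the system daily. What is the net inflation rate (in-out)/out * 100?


Net gold = 50000 - 50000 = 0
Inflation rate = net / sunk * 100 = 0 / 50000 * 100
= 0.0 * 100
= 0.00%

0.00%


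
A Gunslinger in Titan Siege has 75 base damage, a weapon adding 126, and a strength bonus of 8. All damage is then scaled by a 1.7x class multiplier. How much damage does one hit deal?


Sum base + weapon + str = 75 + 126 + 8 = 209
Multiply by 1.7:
209 * 1.7 = 355.3

355.3 damage


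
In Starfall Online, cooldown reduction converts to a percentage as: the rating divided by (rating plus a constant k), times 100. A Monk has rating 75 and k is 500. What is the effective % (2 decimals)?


effective% = rating / (rating + k) * 100
= 75 / (75 + 500) * 100
= 75 / 575 * 100
= 0.130435 * 100
= 13.04%

13.04%


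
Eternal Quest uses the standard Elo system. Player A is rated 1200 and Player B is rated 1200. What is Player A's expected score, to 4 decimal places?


Elo expected score: Ea = 1/(1 + 10^((Rb-Ra)/400))
Rb - Ra = 1200 - 1200 = 0
(Rb-Ra)/400 = 0/400 = 0.0
10^0.0 = 1.0
Ea = 1/(1 + 1.0) = 1/2.0 = 0.5000

0.5000


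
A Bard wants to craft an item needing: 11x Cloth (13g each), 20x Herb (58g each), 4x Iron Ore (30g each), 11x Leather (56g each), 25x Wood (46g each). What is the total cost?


Cost breakdown:
  Cloth: 11 * 13 = 143
  Herb: 20 * 58 = 1160
  Iron Ore: 4 * 30 = 120
  Leather: 11 * 56 = 616
  Wood: 25 * 46 = 1150
Total = 143 + 1160 + 120 + 616 + 1150 = 3189

3189 gold


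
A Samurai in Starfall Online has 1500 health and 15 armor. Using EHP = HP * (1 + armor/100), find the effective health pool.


EHP = 1500 * (1 + 15/100)
= 1500 * (1 + 0.15)
= 1500 * 1.15
= 1725.0

1725.0 EHP


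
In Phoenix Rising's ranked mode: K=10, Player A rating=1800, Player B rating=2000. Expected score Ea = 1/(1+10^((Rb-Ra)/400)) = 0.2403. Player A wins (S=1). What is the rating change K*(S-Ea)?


Elo update: delta = K * (S - Ea), where S = 1 (wins)
S - Ea = 1 - 0.2403 = 0.7597
Rating change = 10 * 0.7597
= 7.60

7.60 rating points


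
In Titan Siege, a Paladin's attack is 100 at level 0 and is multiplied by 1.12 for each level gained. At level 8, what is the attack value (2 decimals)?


value = base * growth^level
= 100 * 1.12^8
= 100 * 2.475963
= 247.60

247.60 attack


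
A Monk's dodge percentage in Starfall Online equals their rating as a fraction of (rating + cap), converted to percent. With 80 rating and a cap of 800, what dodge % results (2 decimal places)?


dodge% = 80 / (80 + 800) * 100
= 80 / 880 * 100
= 0.090909 * 100
= 9.09%

9.09%


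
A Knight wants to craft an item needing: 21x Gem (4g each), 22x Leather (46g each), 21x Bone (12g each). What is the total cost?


Cost breakdown:
  Gem: 21 * 4 = 84
  Leather: 22 * 46 = 1012
  Bone: 21 * 12 = 252
Total = 84 + 1012 + 252 = 1348

1348 gold


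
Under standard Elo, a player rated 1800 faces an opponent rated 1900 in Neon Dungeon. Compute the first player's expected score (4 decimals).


Elo expected score: Ea = 1/(1 + 10^((Rb-Ra)/400))
Rb - Ra = 1900 - 1800 = 100
(Rb-Ra)/400 = 100/400 = 0.25
10^0.25 = 1.778279
Ea = 1/(1 + 1.778279) = 1/2.778279 = 0.3599

0.3599


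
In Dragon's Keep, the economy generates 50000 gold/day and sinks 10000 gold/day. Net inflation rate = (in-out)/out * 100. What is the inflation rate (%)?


Net gold = 50000 - 10000 = 40000
Inflation rate = net / sunk * 100 = 40000 / 10000 * 100
= 4.0 * 100
= 400.00%

400.00%


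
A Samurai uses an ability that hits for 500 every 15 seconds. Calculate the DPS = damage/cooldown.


DPS = damage / cooldown
= 500 / 15
= 33.33

33.33 DPS


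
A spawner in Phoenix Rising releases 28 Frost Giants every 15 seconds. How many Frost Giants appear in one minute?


Spawns per minute = count * (60 / interval)
= 28 * (60 / 15)
= 28 * 4.0
= 112.0

112.0 per minute


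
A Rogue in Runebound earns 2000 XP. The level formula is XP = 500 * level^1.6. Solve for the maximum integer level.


XP = 500 * level^1.6, so level = (XP / 500)^(1/1.6)
= (2000 / 500)^(1/1.6)
= 4.0^0.625
= 2.3784
Floor: level = 2

level 2


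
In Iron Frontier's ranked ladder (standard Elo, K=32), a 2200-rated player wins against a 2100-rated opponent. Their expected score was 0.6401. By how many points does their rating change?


Elo update: delta = K * (S - Ea), where S = 1 (wins)
S - Ea = 1 - 0.6401 = 0.3599
Rating change = 32 * 0.3599
= 11.52

11.52 rating points


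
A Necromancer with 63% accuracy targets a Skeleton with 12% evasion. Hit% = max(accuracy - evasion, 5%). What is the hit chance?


accuracy - evasion = 63 - 12 = 51
Apply floor: max(51, 5) = 51
Hit chance = 51%

51%


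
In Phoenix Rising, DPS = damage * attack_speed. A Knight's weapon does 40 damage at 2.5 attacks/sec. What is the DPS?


DPS = damage * attack_speed
= 40 * 2.5
= 100.0

100.0 DPS


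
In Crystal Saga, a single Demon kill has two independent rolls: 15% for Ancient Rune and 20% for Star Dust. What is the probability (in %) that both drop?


For independent events, P(both) = P(A) * P(B)
= 15% * 20%
= 300 / 100 %
= 3.0%

3.0%


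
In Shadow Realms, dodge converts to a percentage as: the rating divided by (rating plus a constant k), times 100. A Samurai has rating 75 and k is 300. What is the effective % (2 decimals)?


effective% = rating / (rating + k) * 100
= 75 / (75 + 300) * 100
= 75 / 375 * 100
= 0.2 * 100
= 20.00%

20.00%


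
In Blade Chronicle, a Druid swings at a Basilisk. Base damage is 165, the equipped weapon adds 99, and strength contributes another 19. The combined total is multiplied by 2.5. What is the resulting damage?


Sum base + weapon + str = 165 + 99 + 19 = 283
Multiply by 2.5:
283 * 2.5 = 707.5

707.5 damage


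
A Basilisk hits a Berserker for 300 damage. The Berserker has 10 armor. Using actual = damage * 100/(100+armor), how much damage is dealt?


actual = 300 * 100 / (100 + 10)
= 300 * 100 / 110
= 30000 / 110
= 272.73

272.73 damage


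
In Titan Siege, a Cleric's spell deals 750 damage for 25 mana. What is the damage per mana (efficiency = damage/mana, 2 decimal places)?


Efficiency = damage / mana
= 750 / 25
= 30.00

30.00 dmg/mana


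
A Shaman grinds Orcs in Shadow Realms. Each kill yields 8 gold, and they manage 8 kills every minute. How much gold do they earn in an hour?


Gold per minute = 8 * 8 = 64
Gold per hour = 64 * 60 = 3840

3840 gold/hour


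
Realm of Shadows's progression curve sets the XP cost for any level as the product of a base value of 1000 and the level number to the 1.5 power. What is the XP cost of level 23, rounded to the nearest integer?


XP = 1000 * level^1.5
Substitute level = 23:
XP = 1000 * 23^1.5
= 1000 * 110.3041
= 110304

110304 XP


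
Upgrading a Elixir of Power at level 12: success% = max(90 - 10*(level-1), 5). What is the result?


raw_rate = 90 - 10 * (12 - 1)
= 90 - 10 * 11
= 90 - 110
= -20
Apply floor: max(-20, 5) = 5%

5%


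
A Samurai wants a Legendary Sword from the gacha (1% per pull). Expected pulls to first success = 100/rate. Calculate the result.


Expected pulls for a geometric distribution = 1/p = 100 / rate%
= 100 / 1
= 100.0

100.0 pulls


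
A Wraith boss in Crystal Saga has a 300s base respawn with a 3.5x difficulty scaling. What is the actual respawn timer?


Respawn time = base * multiplier
= 300 * 3.5
= 1050.0 seconds

1050.0 seconds


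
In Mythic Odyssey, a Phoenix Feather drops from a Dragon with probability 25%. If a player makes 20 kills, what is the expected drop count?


Expected drops = kills * (drop_rate / 100)
= 20 * (25 / 100)
= 20 * 0.25
= 5.0

5.0 drops


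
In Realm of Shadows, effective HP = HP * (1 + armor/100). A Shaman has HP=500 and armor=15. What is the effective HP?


EHP = 500 * (1 + 15/100)
= 500 * (1 + 0.15)
= 500 * 1.15
= 575.0

575.0 EHP


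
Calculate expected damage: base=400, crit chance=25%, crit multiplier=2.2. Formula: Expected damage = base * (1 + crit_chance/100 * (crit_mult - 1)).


E[dmg] = base * (1 + crit_chance * (crit_mult - 1))
cc as decimal = 25/100 = 0.25
cm - 1 = 2.2 - 1 = 1.2
Bonus factor = 0.25 * 1.2 = 0.3
Total multiplier = 1 + 0.3 = 1.3
Expected damage = 400 * 1.3 = 520.00

520.00 damage


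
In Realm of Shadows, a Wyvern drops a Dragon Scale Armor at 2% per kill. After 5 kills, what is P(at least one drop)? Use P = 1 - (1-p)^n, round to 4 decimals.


P(at least one) = 1 - P(none) = 1 - (1-p)^n
p = 2/100 = 0.02
1 - p = 0.98
(1 - p)^5 = 0.98^5 = 0.903921
P(at least one) = 1 - 0.903921 = 0.0961

0.0961


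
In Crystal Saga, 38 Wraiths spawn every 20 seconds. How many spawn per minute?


Spawns per minute = count * (60 / interval)
= 38 * (60 / 20)
= 38 * 3.0
= 114.0

114.0 per minute


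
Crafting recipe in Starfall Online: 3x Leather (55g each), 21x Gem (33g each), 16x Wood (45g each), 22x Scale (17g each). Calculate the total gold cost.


Cost breakdown:
  Leather: 3 * 55 = 165
  Gem: 21 * 33 = 693
  Wood: 16 * 45 = 720
  Scale: 22 * 17 = 374
Total = 165 + 693 + 720 + 374 = 1952

1952 gold


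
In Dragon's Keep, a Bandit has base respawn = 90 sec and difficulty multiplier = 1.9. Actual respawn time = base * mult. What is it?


Respawn time = base * multiplier
= 90 * 1.9
= 171.0 seconds

171.0 seconds


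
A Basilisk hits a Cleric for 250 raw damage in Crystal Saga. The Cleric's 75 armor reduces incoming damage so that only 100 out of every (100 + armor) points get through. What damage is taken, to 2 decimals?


actual = 250 * 100 / (100 + 75)
= 250 * 100 / 175
= 25000 / 175
= 142.86

142.86 damage


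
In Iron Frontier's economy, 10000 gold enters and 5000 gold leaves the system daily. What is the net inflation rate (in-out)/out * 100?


Net gold = 10000 - 5000 = 5000
Inflation rate = net / sunk * 100 = 5000 / 5000 * 100
= 1.0 * 100
= 100.00%

100.00%


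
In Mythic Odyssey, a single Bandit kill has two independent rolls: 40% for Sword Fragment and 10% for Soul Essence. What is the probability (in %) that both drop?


For independent events, P(both) = P(A) * P(B)
= 40% * 10%
= 400 / 100 %
= 4.0%

4.0%


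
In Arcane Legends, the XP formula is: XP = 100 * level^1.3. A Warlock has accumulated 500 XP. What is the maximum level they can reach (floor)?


XP = 100 * level^1.3, so level = (XP / 100)^(1/1.3)
= (500 / 100)^(1/1.3)
= 5.0^0.7692
= 3.4488
Floor: level = 3

level 3


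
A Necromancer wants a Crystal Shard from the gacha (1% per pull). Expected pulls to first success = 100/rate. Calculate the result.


Expected pulls for a geometric distribution = 1/p = 100 / rate%
= 100 / 1
= 100.0

100.0 pulls


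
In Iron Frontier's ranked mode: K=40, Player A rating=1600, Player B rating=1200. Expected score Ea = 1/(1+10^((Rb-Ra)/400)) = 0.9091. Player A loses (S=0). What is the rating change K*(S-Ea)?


Elo update: delta = K * (S - Ea), where S = 0 (loses)
S - Ea = 0 - 0.9091 = -0.9091
Rating change = 40 * -0.9091
= -36.36

-36.36 rating points


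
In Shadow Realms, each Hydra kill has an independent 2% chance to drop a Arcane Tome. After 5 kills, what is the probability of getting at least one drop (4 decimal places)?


P(at least one) = 1 - P(none) = 1 - (1-p)^n
p = 2/100 = 0.02
1 - p = 0.98
(1 - p)^5 = 0.98^5 = 0.903921
P(at least one) = 1 - 0.903921 = 0.0961

0.0961


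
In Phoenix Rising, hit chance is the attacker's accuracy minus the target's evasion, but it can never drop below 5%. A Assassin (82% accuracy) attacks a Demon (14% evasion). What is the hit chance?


accuracy - evasion = 82 - 14 = 68
Apply floor: max(68, 5) = 68
Hit chance = 68%

68%


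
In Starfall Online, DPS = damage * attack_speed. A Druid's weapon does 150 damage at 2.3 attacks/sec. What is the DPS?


DPS = damage * attack_speed
= 150 * 2.3
= 345.0

345.0 DPS


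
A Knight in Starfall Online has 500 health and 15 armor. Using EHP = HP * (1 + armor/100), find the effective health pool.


EHP = 500 * (1 + 15/100)
= 500 * (1 + 0.15)
= 500 * 1.15
= 575.0

575.0 EHP


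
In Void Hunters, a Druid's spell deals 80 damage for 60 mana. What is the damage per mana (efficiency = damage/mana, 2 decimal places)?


Efficiency = damage / mana
= 80 / 60
= 1.33

1.33 dmg/mana


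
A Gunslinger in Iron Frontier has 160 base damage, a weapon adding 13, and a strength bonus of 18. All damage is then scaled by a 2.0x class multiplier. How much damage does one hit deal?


Sum base + weapon + str = 160 + 13 + 18 = 191
Multiply by 2.0:
191 * 2.0 = 382.0

382.0 damage


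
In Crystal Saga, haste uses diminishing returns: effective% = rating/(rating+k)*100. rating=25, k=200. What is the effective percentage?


effective% = rating / (rating + k) * 100
= 25 / (25 + 200) * 100
= 25 / 225 * 100
= 0.111111 * 100
= 11.11%

11.11%


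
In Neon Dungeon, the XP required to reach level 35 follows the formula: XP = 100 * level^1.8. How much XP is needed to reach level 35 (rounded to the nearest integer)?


XP = 100 * level^1.8
Substitute level = 35:
XP = 100 * 35^1.8
= 100 * 601.6203
= 60162

60162 XP


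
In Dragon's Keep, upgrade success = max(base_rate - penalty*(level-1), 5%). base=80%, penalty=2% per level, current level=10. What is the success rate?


raw_rate = 80 - 2 * (10 - 1)
= 80 - 2 * 9
= 80 - 18
= 62
Apply floor: max(62, 5) = 62%

62%


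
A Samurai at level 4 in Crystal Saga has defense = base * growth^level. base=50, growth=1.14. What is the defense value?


value = base * growth^level
= 50 * 1.14^4
= 50 * 1.68896
= 84.45

84.45 defense


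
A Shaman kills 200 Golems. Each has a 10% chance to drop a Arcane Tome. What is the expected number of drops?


Expected drops = kills * (drop_rate / 100)
= 200 * (10 / 100)
= 200 * 0.1
= 20.0

20.0 drops


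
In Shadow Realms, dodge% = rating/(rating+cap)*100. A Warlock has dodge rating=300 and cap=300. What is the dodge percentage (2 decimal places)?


dodge% = 300 / (300 + 300) * 100
= 300 / 600 * 100
= 0.5 * 100
= 50.00%

50.00%


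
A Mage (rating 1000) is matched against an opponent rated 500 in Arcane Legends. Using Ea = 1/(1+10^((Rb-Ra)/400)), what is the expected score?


Elo expected score: Ea = 1/(1 + 10^((Rb-Ra)/400))
Rb - Ra = 500 - 1000 = -500
(Rb-Ra)/400 = -500/400 = -1.25
10^-1.25 = 0.056234
Ea = 1/(1 + 0.056234) = 1/1.056234 = 0.9468

0.9468


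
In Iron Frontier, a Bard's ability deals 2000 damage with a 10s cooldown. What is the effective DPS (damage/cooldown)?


DPS = damage / cooldown
= 2000 / 10
= 200.00

200.00 DPS


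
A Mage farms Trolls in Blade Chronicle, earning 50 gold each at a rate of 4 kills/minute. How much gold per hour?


Gold per minute = 50 * 4 = 200
Gold per hour = 200 * 60 = 12000

12000 gold/hour


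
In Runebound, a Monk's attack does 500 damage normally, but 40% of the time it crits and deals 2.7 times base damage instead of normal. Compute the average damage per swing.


E[dmg] = base * (1 + crit_chance * (crit_mult - 1))
cc as decimal = 40/100 = 0.4
cm - 1 = 2.7 - 1 = 1.7
Bonus factor = 0.4 * 1.7 = 0.68
Total multiplier = 1 + 0.68 = 1.68
Expected damage = 500 * 1.68 = 840.00

840.00 damage


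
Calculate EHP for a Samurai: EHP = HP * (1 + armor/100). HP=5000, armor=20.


EHP = 5000 * (1 + 20/100)
= 5000 * (1 + 0.2)
= 5000 * 1.2
= 6000.0

6000.0 EHP


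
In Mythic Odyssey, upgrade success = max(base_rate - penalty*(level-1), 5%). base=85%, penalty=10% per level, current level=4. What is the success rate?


raw_rate = 85 - 10 * (4 - 1)
= 85 - 10 * 3
= 85 - 30
= 55
Apply floor: max(55, 5) = 55%

55%


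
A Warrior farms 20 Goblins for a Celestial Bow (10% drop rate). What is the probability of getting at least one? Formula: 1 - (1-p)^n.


P(at least one) = 1 - P(none) = 1 - (1-p)^n
p = 10/100 = 0.1
1 - p = 0.9
(1 - p)^20 = 0.9^20 = 0.121577
P(at least one) = 1 - 0.121577 = 0.8784

0.8784


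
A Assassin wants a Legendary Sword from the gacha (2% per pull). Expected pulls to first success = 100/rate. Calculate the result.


Expected pulls for a geometric distribution = 1/p = 100 / rate%
= 100 / 2
= 50.0

50.0 pulls


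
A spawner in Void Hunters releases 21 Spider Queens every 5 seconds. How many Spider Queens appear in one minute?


Spawns per minute = count * (60 / interval)
= 21 * (60 / 5)
= 21 * 12.0
= 252.0

252.0 per minute


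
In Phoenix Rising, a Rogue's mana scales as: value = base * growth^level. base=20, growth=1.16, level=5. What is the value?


value = base * growth^level
= 20 * 1.16^5
= 20 * 2.100342
= 42.01

42.01 mana


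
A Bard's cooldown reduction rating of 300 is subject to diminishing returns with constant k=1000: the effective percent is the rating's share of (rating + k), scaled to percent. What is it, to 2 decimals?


effective% = rating / (rating + k) * 100
= 300 / (300 + 1000) * 100
= 300 / 1300 * 100
= 0.230769 * 100
= 23.08%

23.08%


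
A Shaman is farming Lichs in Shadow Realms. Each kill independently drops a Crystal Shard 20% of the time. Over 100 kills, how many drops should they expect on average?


Expected drops = kills * (drop_rate / 100)
= 100 * (20 / 100)
= 100 * 0.2
= 20.0

20.0 drops


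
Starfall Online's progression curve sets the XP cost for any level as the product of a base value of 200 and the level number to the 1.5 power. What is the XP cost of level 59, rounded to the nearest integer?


XP = 200 * level^1.5
Substitute level = 59:
XP = 200 * 59^1.5
= 200 * 453.1876
= 90638

90638 XP


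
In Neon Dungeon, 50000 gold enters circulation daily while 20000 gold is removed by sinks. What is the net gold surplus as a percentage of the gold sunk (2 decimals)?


Net gold = 50000 - 20000 = 30000
Inflation rate = net / sunk * 100 = 30000 / 20000 * 100
= 1.5 * 100
= 150.00%

150.00%


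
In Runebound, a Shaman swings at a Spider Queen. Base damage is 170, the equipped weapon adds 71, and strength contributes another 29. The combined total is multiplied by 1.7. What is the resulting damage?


Sum base + weapon + str = 170 + 71 + 29 = 270
Multiply by 1.7:
270 * 1.7 = 459.0

459.0 damage


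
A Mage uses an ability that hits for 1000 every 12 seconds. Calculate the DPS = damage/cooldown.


DPS = damage / cooldown
= 1000 / 12
= 83.33

83.33 DPS


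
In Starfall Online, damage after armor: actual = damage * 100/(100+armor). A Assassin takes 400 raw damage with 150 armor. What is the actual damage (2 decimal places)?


actual = 400 * 100 / (100 + 150)
= 400 * 100 / 250
= 40000 / 250
= 160.00

160.00 damage


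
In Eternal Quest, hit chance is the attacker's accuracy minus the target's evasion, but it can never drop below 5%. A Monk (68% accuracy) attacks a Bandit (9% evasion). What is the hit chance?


accuracy - evasion = 68 - 9 = 59
Apply floor: max(59, 5) = 59
Hit chance = 59%

59%


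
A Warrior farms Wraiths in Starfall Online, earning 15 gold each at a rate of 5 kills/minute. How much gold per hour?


Gold per minute = 15 * 5 = 75
Gold per hour = 75 * 60 = 4500

4500 gold/hour


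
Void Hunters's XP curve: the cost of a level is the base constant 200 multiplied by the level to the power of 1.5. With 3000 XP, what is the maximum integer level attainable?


XP = 200 * level^1.5, so level = (XP / 200)^(1/1.5)
= (3000 / 200)^(1/1.5)
= 15.0^0.6667
= 6.0822
Floor: level = 6

level 6


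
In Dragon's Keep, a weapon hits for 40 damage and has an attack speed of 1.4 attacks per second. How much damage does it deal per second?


DPS = damage * attack_speed
= 40 * 1.4
= 56.0

56.0 DPS


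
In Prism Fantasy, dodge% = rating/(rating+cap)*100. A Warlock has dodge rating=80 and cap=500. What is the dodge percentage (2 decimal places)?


dodge% = 80 / (80 + 500) * 100
= 80 / 580 * 100
= 0.137931 * 100
= 13.79%

13.79%


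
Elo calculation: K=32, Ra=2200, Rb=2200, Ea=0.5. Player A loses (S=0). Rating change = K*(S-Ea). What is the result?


Elo update: delta = K * (S - Ea), where S = 0 (loses)
S - Ea = 0 - 0.5 = -0.5
Rating change = 32 * -0.5
= -16.00

-16.00 rating points


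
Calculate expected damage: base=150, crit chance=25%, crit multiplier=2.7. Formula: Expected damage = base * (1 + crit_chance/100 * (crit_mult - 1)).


E[dmg] = base * (1 + crit_chance * (crit_mult - 1))
cc as decimal = 25/100 = 0.25
cm - 1 = 2.7 - 1 = 1.7
Bonus factor = 0.25 * 1.7 = 0.425
Total multiplier = 1 + 0.425 = 1.425
Expected damage = 150 * 1.425 = 213.75

213.75 damage


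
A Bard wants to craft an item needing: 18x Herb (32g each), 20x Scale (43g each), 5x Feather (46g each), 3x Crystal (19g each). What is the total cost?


Cost breakdown:
  Herb: 18 * 32 = 576
  Scale: 20 * 43 = 860
  Feather: 5 * 46 = 230
  Crystal: 3 * 19 = 57
Total = 576 + 860 + 230 + 57 = 1723

1723 gold


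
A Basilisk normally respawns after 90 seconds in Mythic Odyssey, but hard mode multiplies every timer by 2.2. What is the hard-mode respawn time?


Respawn time = base * multiplier
= 90 * 2.2
= 198.0 seconds

198.0 seconds


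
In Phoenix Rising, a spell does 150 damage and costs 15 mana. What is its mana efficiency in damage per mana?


Efficiency = damage / mana
= 150 / 15
= 10.00

10.00 dmg/mana


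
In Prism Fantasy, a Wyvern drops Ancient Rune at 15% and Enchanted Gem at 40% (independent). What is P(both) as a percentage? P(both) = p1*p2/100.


For independent events, P(both) = P(A) * P(B)
= 15% * 40%
= 600 / 100 %
= 6.0%

6.0%


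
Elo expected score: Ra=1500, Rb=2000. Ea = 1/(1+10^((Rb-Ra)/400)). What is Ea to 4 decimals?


Elo expected score: Ea = 1/(1 + 10^((Rb-Ra)/400))
Rb - Ra = 2000 - 1500 = 500
(Rb-Ra)/400 = 500/400 = 1.25
10^1.25 = 17.782794
Ea = 1/(1 + 17.782794) = 1/18.782794 = 0.0532

0.0532


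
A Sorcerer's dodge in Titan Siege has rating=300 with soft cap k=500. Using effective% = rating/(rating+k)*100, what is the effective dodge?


effective% = rating / (rating + k) * 100
= 300 / (300 + 500) * 100
= 300 / 800 * 100
= 0.375 * 100
= 37.50%

37.50%


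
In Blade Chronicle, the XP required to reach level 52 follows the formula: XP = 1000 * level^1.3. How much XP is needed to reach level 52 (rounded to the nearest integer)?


XP = 1000 * level^1.3
Substitute level = 52:
XP = 1000 * 52^1.3
= 1000 * 170.1392
= 170139

170139 XP


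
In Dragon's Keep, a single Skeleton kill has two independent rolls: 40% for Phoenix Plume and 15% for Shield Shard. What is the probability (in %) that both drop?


For independent events, P(both) = P(A) * P(B)
= 40% * 15%
= 600 / 100 %
= 6.0%

6.0%


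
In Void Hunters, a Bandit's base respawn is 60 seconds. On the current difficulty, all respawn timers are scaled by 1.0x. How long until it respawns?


Respawn time = base * multiplier
= 60 * 1.0
= 60.0 seconds

60.0 seconds


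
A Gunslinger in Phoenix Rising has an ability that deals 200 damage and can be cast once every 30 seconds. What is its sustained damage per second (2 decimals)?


DPS = damage / cooldown
= 200 / 30
= 6.67

6.67 DPS


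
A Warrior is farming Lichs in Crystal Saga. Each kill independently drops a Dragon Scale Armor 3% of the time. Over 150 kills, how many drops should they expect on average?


Expected drops = kills * (drop_rate / 100)
= 150 * (3 / 100)
= 150 * 0.03
= 4.5

4.5 drops


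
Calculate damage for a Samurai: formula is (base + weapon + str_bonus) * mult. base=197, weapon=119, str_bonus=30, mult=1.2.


Sum base + weapon + str = 197 + 119 + 30 = 346
Multiply by 1.2:
346 * 1.2 = 415.2

415.2 damage


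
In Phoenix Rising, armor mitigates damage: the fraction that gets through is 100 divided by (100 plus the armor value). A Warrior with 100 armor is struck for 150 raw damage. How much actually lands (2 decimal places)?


actual = 150 * 100 / (100 + 100)
= 150 * 100 / 200
= 15000 / 200
= 75.00

75.00 damage


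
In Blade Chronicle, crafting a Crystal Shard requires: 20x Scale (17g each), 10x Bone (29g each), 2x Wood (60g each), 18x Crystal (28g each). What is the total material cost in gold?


Cost breakdown:
  Scale: 20 * 17 = 340
  Bone: 10 * 29 = 290
  Wood: 2 * 60 = 120
  Crystal: 18 * 28 = 504
Total = 340 + 290 + 120 + 504 = 1254

1254 gold


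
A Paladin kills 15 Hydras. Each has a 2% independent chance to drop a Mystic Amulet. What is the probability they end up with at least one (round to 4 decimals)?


P(at least one) = 1 - P(none) = 1 - (1-p)^n
p = 2/100 = 0.02
1 - p = 0.98
(1 - p)^15 = 0.98^15 = 0.738569
P(at least one) = 1 - 0.738569 = 0.2614

0.2614


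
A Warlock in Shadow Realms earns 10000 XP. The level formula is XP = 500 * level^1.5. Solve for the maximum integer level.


XP = 500 * level^1.5, so level = (XP / 500)^(1/1.5)
= (10000 / 500)^(1/1.5)
= 20.0^0.6667
= 7.3681
Floor: level = 7

level 7


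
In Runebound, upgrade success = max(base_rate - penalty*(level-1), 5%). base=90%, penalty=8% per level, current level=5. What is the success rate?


raw_rate = 90 - 8 * (5 - 1)
= 90 - 8 * 4
= 90 - 32
= 58
Apply floor: max(58, 5) = 58%

58%


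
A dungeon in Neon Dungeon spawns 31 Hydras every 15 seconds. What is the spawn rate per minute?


Spawns per minute = count * (60 / interval)
= 31 * (60 / 15)
= 31 * 4.0
= 124.0

124.0 per minute


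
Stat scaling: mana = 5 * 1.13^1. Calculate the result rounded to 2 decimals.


value = base * growth^level
= 5 * 1.13^1
= 5 * 1.13
= 5.65

5.65 mana


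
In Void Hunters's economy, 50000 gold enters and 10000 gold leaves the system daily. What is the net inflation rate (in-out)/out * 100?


Net gold = 50000 - 10000 = 40000
Inflation rate = net / sunk * 100 = 40000 / 10000 * 100
= 4.0 * 100
= 400.00%

400.00%


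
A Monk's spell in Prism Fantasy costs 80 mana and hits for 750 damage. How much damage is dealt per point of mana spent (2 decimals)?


Efficiency = damage / mana
= 750 / 80
= 9.38

9.38 dmg/mana


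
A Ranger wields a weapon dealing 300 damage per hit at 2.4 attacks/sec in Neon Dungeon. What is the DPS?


DPS = damage * attack_speed
= 300 * 2.4
= 720.0

720.0 DPS


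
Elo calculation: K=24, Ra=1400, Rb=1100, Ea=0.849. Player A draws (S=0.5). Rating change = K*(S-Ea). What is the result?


Elo update: delta = K * (S - Ea), where S = 0.5 (draws)
S - Ea = 0.5 - 0.849 = -0.349
Rating change = 24 * -0.349
= -8.38

-8.38 rating points


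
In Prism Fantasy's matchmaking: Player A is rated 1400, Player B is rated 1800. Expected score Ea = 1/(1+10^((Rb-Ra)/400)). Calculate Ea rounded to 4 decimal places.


Elo expected score: Ea = 1/(1 + 10^((Rb-Ra)/400))
Rb - Ra = 1800 - 1400 = 400
(Rb-Ra)/400 = 400/400 = 1.0
10^1.0 = 10.0
Ea = 1/(1 + 10.0) = 1/11.0 = 0.0909

0.0909


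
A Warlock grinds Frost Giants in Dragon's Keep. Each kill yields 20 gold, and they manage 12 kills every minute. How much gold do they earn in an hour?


Gold per minute = 20 * 12 = 240
Gold per hour = 240 * 60 = 14400

14400 gold/hour


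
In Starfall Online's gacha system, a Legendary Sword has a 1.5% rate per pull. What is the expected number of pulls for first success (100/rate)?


Expected pulls for a geometric distribution = 1/p = 100 / rate%
= 100 / 1.5
= 66.67

66.67 pulls


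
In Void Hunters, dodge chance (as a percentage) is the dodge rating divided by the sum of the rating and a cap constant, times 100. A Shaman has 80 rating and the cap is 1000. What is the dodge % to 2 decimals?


dodge% = 80 / (80 + 1000) * 100
= 80 / 1080 * 100
= 0.074074 * 100
= 7.41%

7.41%


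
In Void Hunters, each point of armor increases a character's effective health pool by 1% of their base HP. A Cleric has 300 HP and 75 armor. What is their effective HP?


EHP = 300 * (1 + 75/100)
= 300 * (1 + 0.75)
= 300 * 1.75
= 525.0

525.0 EHP


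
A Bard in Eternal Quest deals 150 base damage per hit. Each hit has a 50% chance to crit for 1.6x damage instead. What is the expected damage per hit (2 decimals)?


E[dmg] = base * (1 + crit_chance * (crit_mult - 1))
cc as decimal = 50/100 = 0.5
cm - 1 = 1.6 - 1 = 0.6
Bonus factor = 0.5 * 0.6 = 0.3
Total multiplier = 1 + 0.3 = 1.3
Expected damage = 150 * 1.3 = 195.00

195.00 damage


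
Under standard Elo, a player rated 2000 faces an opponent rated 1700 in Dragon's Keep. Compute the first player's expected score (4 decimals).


Elo expected score: Ea = 1/(1 + 10^((Rb-Ra)/400))
Rb - Ra = 1700 - 2000 = -300
(Rb-Ra)/400 = -300/400 = -0.75
10^-0.75 = 0.177828
Ea = 1/(1 + 0.177828) = 1/1.177828 = 0.8490

0.8490


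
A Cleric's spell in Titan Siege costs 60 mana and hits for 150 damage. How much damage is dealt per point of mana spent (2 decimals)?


Efficiency = damage / mana
= 150 / 60
= 2.50

2.50 dmg/mana


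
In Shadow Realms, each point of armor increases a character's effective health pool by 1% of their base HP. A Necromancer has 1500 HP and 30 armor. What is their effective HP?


EHP = 1500 * (1 + 30/100)
= 1500 * (1 + 0.3)
= 1500 * 1.3
= 1950.0

1950.0 EHP


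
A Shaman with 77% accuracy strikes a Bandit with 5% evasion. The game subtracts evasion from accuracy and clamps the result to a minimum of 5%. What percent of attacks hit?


accuracy - evasion = 77 - 5 = 72
Apply floor: max(72, 5) = 72
Hit chance = 72%

72%


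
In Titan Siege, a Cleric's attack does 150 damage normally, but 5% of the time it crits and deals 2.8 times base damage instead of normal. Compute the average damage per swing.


E[dmg] = base * (1 + crit_chance * (crit_mult - 1))
cc as decimal = 5/100 = 0.05
cm - 1 = 2.8 - 1 = 1.8
Bonus factor = 0.05 * 1.8 = 0.09
Total multiplier = 1 + 0.09 = 1.09
Expected damage = 150 * 1.09 = 163.50

163.50 damage


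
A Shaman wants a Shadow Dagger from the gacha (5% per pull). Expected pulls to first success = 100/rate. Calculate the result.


Expected pulls for a geometric distribution = 1/p = 100 / rate%
= 100 / 5
= 20.0

20.0 pulls


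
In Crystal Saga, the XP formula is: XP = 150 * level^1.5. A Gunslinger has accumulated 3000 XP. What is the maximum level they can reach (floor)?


XP = 150 * level^1.5, so level = (XP / 150)^(1/1.5)
= (3000 / 150)^(1/1.5)
= 20.0^0.6667
= 7.3681
Floor: level = 7

level 7


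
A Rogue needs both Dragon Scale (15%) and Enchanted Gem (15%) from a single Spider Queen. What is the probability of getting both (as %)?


For independent events, P(both) = P(A) * P(B)
= 15% * 15%
= 225 / 100 %
= 2.25%

2.25%


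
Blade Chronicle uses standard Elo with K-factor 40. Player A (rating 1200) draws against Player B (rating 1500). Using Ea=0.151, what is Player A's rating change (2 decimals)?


Elo update: delta = K * (S - Ea), where S = 0.5 (draws)
S - Ea = 0.5 - 0.151 = 0.349
Rating change = 40 * 0.349
= 13.96

13.96 rating points


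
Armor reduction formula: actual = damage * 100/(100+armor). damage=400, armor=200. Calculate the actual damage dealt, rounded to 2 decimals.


actual = 400 * 100 / (100 + 200)
= 400 * 100 / 300
= 40000 / 300
= 133.33

133.33 damage


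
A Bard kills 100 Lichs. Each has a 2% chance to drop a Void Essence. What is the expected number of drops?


Expected drops = kills * (drop_rate / 100)
= 100 * (2 / 100)
= 100 * 0.02
= 2.0

2.0 drops


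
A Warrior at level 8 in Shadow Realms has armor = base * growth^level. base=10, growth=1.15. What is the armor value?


value = base * growth^level
= 10 * 1.15^8
= 10 * 3.059023
= 30.59

30.59 armor


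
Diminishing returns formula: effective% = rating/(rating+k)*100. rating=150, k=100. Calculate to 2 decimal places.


effective% = rating / (rating + k) * 100
= 150 / (150 + 100) * 100
= 150 / 250 * 100
= 0.6 * 100
= 60.00%

60.00%


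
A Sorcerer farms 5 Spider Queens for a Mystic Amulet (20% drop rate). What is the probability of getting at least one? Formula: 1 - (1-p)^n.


P(at least one) = 1 - P(none) = 1 - (1-p)^n
p = 20/100 = 0.2
1 - p = 0.8
(1 - p)^5 = 0.8^5 = 0.327680
P(at least one) = 1 - 0.327680 = 0.6723

0.6723


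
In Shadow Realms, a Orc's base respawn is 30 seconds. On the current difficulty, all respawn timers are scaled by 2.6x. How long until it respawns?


Respawn time = base * multiplier
= 30 * 2.6
= 78.0 seconds

78.0 seconds


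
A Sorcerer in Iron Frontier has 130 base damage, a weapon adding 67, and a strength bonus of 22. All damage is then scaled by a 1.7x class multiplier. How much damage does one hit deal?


Sum base + weapon + str = 130 + 67 + 22 = 219
Multiply by 1.7:
219 * 1.7 = 372.3

372.3 damage


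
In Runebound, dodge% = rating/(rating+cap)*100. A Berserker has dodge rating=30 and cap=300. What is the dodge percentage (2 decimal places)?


dodge% = 30 / (30 + 300) * 100
= 30 / 330 * 100
= 0.090909 * 100
= 9.09%

9.09%


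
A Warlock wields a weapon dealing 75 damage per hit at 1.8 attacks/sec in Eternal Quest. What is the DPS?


DPS = damage * attack_speed
= 75 * 1.8
= 135.0

135.0 DPS


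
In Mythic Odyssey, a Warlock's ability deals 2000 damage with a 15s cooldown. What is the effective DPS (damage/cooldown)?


DPS = damage / cooldown
= 2000 / 15
= 133.33

133.33 DPS


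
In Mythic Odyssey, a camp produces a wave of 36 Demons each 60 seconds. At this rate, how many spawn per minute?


Spawns per minute = count * (60 / interval)
= 36 * (60 / 60)
= 36 * 1.0
= 36.0

36.0 per minute


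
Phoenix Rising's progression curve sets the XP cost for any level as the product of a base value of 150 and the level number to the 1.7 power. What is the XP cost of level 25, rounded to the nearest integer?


XP = 150 * level^1.7
Substitute level = 25:
XP = 150 * 25^1.7
= 150 * 237.9567
= 35694

35694 XP


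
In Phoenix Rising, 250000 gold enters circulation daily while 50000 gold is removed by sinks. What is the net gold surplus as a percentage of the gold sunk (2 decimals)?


Net gold = 250000 - 50000 = 200000
Inflation rate = net / sunk * 100 = 200000 / 50000 * 100
= 4.0 * 100
= 400.00%

400.00%


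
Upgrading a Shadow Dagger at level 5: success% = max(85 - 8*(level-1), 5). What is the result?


raw_rate = 85 - 8 * (5 - 1)
= 85 - 8 * 4
= 85 - 32
= 53
Apply floor: max(53, 5) = 53%

53%


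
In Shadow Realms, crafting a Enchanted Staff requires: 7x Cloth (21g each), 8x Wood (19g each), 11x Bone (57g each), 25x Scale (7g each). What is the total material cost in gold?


Cost breakdown:
  Cloth: 7 * 21 = 147
  Wood: 8 * 19 = 152
  Bone: 11 * 57 = 627
  Scale: 25 * 7 = 175
Total = 147 + 152 + 627 + 175 = 1101

1101 gold


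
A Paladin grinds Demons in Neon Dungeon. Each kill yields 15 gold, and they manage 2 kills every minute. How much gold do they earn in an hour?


Gold per minute = 15 * 2 = 30
Gold per hour = 30 * 60 = 1800

1800 gold/hour


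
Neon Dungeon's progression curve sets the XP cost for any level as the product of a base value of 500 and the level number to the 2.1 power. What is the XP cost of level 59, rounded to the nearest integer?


XP = 500 * level^2.1
Substitute level = 59:
XP = 500 * 59^2.1
= 500 * 5233.4638
= 2616732

2616732 XP


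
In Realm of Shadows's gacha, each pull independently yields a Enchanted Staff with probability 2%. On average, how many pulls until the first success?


Expected pulls for a geometric distribution = 1/p = 100 / rate%
= 100 / 2
= 50.0

50.0 pulls


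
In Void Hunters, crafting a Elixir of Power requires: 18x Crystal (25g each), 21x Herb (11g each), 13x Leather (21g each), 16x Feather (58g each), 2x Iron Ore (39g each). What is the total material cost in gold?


Cost breakdown:
  Crystal: 18 * 25 = 450
  Herb: 21 * 11 = 231
  Leather: 13 * 21 = 273
  Feather: 16 * 58 = 928
  Iron Ore: 2 * 39 = 78
Total = 450 + 231 + 273 + 928 + 78 = 1960

1960 gold


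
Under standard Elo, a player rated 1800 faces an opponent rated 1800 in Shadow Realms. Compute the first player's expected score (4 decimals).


Elo expected score: Ea = 1/(1 + 10^((Rb-Ra)/400))
Rb - Ra = 1800 - 1800 = 0
(Rb-Ra)/400 = 0/400 = 0.0
10^0.0 = 1.0
Ea = 1/(1 + 1.0) = 1/2.0 = 0.5000

0.5000


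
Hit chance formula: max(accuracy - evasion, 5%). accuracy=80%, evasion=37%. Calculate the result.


accuracy - evasion = 80 - 37 = 43
Apply floor: max(43, 5) = 43
Hit chance = 43%

43%
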